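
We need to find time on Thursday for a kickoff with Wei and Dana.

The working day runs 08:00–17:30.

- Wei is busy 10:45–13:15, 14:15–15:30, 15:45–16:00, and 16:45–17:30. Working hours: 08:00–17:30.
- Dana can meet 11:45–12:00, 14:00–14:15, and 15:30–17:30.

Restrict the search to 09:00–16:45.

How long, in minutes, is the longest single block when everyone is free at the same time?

45 minutes

Wei free within 08:00–17:30: 08:00–10:45, 13:15–14:15, 15:30–15:45, 16:00–16:45.
Wei ∩ Dana: 14:00–14:15, 15:30–15:45, 16:00–16:45.
Restricted to 09:00–16:45: 14:00–14:15, 15:30–15:45, 16:00–16:45.
Common window lengths: 15, 15, 45 min; longest is 45.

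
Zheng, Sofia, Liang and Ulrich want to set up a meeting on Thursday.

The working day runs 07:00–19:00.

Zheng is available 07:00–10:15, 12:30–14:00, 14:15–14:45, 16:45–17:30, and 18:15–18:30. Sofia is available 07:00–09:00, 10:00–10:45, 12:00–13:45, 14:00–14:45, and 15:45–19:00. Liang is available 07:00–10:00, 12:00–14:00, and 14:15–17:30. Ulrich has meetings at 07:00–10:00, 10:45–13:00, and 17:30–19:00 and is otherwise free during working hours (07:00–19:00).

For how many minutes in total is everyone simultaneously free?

Ulrich free within 07:00–19:00: 10:00–10:45, 13:00–17:30.
Zheng ∩ Sofia: 07:00–09:00, 10:00–10:15, 12:30–13:45, 14:15–14:45, 16:45–17:30, 18:15–18:30.
Zheng ∩ Sofia ∩ Liang: 07:00–09:00, 12:30–13:45, 14:15–14:45, 16:45–17:30.
Zheng ∩ Sofia ∩ Liang ∩ Ulrich: 13:00–13:45, 14:15–14:45, 16:45–17:30.
Total common minutes: 45 + 30 + 45 = 120.

120 minutes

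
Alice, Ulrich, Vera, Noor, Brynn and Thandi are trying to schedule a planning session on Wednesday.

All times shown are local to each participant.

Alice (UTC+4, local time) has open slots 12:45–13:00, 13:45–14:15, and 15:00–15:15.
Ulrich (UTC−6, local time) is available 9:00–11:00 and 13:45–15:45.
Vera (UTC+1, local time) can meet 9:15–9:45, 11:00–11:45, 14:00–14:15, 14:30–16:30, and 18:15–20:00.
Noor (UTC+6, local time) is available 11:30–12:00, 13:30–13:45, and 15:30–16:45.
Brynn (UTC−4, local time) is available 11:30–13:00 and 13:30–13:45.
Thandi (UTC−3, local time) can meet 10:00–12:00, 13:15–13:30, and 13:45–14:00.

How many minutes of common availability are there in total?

0 minutes

Alice → UTC: 08:45–09:00, 09:45–10:15, 11:00–11:15.
Ulrich → UTC: 15:00–17:00, 19:45–21:45.
Vera → UTC: 08:15–08:45, 10:00–10:45, 13:00–13:15, 13:30–15:30, 17:15–19:00.
Noor → UTC: 05:30–06:00, 07:30–07:45, 09:30–10:45.
Brynn → UTC: 15:30–17:00, 17:30–17:45.
Thandi → UTC: 13:00–15:00, 16:15–16:30, 16:45–17:00.
Alice ∩ Ulrich: (none).
Alice ∩ Ulrich ∩ Vera: (none).
Alice ∩ Ulrich ∩ Vera ∩ Noor: (none).
Alice ∩ Ulrich ∩ Vera ∩ Noor ∩ Brynn: (none).
Alice ∩ Ulrich ∩ Vera ∩ Noor ∩ Brynn ∩ Thandi: (none).
Total common minutes: 0.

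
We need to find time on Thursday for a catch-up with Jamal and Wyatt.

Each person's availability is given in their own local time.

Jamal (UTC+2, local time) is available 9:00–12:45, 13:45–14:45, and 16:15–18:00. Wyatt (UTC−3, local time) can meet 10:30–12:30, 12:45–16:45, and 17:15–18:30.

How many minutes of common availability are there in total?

90 minutes

Jamal → UTC: 07:00–10:45, 11:45–12:45, 14:15–16:00.
Wyatt → UTC: 13:30–15:30, 15:45–19:45, 20:15–21:30.
Jamal ∩ Wyatt: 14:15–15:30, 15:45–16:00.
Total common minutes: 75 + 15 = 90.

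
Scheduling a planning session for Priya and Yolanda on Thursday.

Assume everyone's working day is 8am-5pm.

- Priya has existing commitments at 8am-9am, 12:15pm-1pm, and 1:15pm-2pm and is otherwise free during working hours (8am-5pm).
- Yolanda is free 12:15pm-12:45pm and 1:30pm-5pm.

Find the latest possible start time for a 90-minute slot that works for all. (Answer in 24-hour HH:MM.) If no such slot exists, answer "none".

15:30

Priya free within 08:00–17:00: 09:00–12:15, 13:00–13:15, 14:00–17:00.
Priya ∩ Yolanda: 14:00–17:00.
Windows ≥ 90 min: 14:00–17:00.
Latest start in the last window 14:00–17:00 is 17:00 − 90 min = 15:30.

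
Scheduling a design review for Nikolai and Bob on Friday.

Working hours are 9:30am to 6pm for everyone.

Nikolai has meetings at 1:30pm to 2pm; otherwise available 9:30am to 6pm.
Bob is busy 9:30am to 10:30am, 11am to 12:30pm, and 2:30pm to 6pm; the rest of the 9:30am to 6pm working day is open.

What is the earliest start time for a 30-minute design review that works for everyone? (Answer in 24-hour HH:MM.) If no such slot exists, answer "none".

10:30

Nikolai free within 09:30–18:00: 09:30–13:30, 14:00–18:00.
Bob free within 09:30–18:00: 10:30–11:00, 12:30–14:30.
Nikolai ∩ Bob: 10:30–11:00, 12:30–13:30, 14:00–14:30.
Windows ≥ 30 min: 10:30–11:00, 12:30–13:30, 14:00–14:30.
Earliest such window starts at 10:30.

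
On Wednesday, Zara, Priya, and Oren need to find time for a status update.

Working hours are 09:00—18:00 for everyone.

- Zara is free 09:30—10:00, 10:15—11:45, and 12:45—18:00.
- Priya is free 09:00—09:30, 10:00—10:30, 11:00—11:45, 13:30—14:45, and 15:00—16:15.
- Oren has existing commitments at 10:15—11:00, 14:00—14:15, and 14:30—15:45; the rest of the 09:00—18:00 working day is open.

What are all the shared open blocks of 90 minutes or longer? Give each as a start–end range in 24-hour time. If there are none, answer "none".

none

Oren free within 09:00–18:00: 09:00–10:15, 11:00–14:00, 14:15–14:30, 15:45–18:00.
Zara ∩ Priya: 10:15–10:30, 11:00–11:45, 13:30–14:45, 15:00–16:15.
Zara ∩ Priya ∩ Oren: 11:00–11:45, 13:30–14:00, 14:15–14:30, 15:45–16:15.
Windows ≥ 90 min: (none).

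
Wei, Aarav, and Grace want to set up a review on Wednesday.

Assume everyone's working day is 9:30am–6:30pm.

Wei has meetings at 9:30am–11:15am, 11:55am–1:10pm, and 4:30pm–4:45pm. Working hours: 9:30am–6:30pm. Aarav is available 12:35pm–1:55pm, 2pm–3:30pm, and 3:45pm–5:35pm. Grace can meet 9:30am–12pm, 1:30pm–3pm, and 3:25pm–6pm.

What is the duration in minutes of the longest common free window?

60 minutes

Wei free within 09:30–18:30: 11:15–11:55, 13:10–16:30, 16:45–18:30.
Wei ∩ Aarav: 13:10–13:55, 14:00–15:30, 15:45–16:30, 16:45–17:35.
Wei ∩ Aarav ∩ Grace: 13:30–13:55, 14:00–15:00, 15:25–15:30, 15:45–16:30, 16:45–17:35.
Common window lengths: 25, 60, 5, 45, 50 min; longest is 60.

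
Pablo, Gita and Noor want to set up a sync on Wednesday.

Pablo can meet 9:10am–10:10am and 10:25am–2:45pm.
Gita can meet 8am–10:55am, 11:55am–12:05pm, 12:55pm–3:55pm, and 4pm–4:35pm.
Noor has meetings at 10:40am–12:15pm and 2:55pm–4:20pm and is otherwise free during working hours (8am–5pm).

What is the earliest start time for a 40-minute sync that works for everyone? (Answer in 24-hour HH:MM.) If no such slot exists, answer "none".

09:10

Noor free within 08:00–17:00: 08:00–10:40, 12:15–14:55, 16:20–17:00.
Pablo ∩ Gita: 09:10–10:10, 10:25–10:55, 11:55–12:05, 12:55–14:45.
Pablo ∩ Gita ∩ Noor: 09:10–10:10, 10:25–10:40, 12:55–14:45.
Windows ≥ 40 min: 09:10–10:10, 12:55–14:45.
Earliest such window starts at 09:10.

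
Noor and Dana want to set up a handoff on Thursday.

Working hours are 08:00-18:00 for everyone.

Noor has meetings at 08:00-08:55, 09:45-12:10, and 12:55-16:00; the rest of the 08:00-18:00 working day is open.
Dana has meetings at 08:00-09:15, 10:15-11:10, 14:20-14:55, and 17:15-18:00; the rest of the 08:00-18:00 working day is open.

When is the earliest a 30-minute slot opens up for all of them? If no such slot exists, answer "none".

Noor free within 08:00–18:00: 08:55–09:45, 12:10–12:55, 16:00–18:00.
Dana free within 08:00–18:00: 09:15–10:15, 11:10–14:20, 14:55–17:15.
Noor ∩ Dana: 09:15–09:45, 12:10–12:55, 16:00–17:15.
Windows ≥ 30 min: 09:15–09:45, 12:10–12:55, 16:00–17:15.
Earliest such window starts at 09:15.

09:15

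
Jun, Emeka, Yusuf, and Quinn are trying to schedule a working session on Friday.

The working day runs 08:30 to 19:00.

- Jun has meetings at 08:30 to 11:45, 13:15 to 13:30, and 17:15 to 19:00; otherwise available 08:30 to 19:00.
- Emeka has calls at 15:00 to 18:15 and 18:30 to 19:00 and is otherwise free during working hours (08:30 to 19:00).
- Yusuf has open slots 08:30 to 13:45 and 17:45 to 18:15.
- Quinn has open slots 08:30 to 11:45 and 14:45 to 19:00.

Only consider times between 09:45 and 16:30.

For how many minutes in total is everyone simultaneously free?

Jun free within 08:30–19:00: 11:45–13:15, 13:30–17:15.
Emeka free within 08:30–19:00: 08:30–15:00, 18:15–18:30.
Jun ∩ Emeka: 11:45–13:15, 13:30–15:00.
Jun ∩ Emeka ∩ Yusuf: 11:45–13:15, 13:30–13:45.
Jun ∩ Emeka ∩ Yusuf ∩ Quinn: (none).
Restricted to 09:45–16:30: (none).
Total common minutes: 0.

0 minutes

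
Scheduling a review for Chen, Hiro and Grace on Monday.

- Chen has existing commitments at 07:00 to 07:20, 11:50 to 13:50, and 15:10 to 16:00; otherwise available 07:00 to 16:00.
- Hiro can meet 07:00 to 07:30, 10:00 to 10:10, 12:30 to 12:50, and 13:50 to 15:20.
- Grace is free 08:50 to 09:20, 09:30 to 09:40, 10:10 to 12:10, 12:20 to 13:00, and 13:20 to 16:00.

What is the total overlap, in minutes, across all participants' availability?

80 minutes

Chen free within 07:00–16:00: 07:20–11:50, 13:50–15:10.
Chen ∩ Hiro: 07:20–07:30, 10:00–10:10, 13:50–15:10.
Chen ∩ Hiro ∩ Grace: 13:50–15:10.
Total common minutes: 80.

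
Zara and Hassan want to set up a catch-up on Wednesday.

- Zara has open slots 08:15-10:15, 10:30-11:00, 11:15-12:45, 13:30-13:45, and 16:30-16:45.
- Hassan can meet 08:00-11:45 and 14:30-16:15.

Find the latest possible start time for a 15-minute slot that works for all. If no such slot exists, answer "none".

11:30

Zara ∩ Hassan: 08:15–10:15, 10:30–11:00, 11:15–11:45.
Windows ≥ 15 min: 08:15–10:15, 10:30–11:00, 11:15–11:45.
Latest start in the last window 11:15–11:45 is 11:45 − 15 min = 11:30.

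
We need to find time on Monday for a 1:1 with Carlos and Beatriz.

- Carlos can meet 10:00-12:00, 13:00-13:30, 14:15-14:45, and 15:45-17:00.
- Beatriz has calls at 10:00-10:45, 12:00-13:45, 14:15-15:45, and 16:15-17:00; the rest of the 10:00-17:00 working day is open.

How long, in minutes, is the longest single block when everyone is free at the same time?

Beatriz free within 10:00–17:00: 10:45–12:00, 13:45–14:15, 15:45–16:15.
Carlos ∩ Beatriz: 10:45–12:00, 15:45–16:15.
Common window lengths: 75, 30 min; longest is 75.

75 minutes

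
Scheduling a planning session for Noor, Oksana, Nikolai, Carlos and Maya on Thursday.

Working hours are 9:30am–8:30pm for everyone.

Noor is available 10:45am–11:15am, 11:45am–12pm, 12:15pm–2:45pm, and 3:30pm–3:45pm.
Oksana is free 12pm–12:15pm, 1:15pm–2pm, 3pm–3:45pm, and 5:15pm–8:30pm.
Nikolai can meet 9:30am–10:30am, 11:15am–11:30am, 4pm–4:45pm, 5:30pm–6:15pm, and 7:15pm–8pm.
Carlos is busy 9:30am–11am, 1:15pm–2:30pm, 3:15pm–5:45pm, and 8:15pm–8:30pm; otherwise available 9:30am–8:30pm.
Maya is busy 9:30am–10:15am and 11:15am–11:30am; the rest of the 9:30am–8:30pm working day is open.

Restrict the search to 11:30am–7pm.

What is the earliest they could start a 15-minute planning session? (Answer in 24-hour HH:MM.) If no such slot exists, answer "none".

Carlos free within 09:30–20:30: 11:00–13:15, 14:30–15:15, 17:45–20:15.
Maya free within 09:30–20:30: 10:15–11:15, 11:30–20:30.
Noor ∩ Oksana: 13:15–14:00, 15:30–15:45.
Noor ∩ Oksana ∩ Nikolai: (none).
Noor ∩ Oksana ∩ Nikolai ∩ Carlos: (none).
Noor ∩ Oksana ∩ Nikolai ∩ Carlos ∩ Maya: (none).
Restricted to 11:30–19:00: (none).
Windows ≥ 15 min: (none).

none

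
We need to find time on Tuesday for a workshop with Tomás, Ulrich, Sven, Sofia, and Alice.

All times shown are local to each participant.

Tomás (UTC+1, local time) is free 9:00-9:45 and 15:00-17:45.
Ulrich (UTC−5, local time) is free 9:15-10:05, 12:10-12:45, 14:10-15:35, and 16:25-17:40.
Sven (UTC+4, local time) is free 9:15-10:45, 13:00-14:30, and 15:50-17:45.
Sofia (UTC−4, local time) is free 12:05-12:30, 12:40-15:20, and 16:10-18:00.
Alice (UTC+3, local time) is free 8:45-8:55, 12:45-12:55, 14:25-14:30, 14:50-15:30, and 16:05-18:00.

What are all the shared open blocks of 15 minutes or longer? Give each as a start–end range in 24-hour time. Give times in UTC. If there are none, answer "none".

Tomás → UTC: 08:00–08:45, 14:00–16:45.
Ulrich → UTC: 14:15–15:05, 17:10–17:45, 19:10–20:35, 21:25–22:40.
Sven → UTC: 05:15–06:45, 09:00–10:30, 11:50–13:45.
Sofia → UTC: 16:05–16:30, 16:40–19:20, 20:10–22:00.
Alice → UTC: 05:45–05:55, 09:45–09:55, 11:25–11:30, 11:50–12:30, 13:05–15:00.
Tomás ∩ Ulrich: 14:15–15:05.
Tomás ∩ Ulrich ∩ Sven: (none).
Tomás ∩ Ulrich ∩ Sven ∩ Sofia: (none).
Tomás ∩ Ulrich ∩ Sven ∩ Sofia ∩ Alice: (none).
Windows ≥ 15 min: (none).

none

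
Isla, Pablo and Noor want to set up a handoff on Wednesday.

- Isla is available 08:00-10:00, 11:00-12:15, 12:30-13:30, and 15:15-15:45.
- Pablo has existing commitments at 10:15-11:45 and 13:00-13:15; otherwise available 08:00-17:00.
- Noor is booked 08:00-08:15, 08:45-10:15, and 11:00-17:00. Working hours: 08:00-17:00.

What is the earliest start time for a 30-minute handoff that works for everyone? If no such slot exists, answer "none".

08:15

Pablo free within 08:00–17:00: 08:00–10:15, 11:45–13:00, 13:15–17:00.
Noor free within 08:00–17:00: 08:15–08:45, 10:15–11:00.
Isla ∩ Pablo: 08:00–10:00, 11:45–12:15, 12:30–13:00, 13:15–13:30, 15:15–15:45.
Isla ∩ Pablo ∩ Noor: 08:15–08:45.
Windows ≥ 30 min: 08:15–08:45.
Earliest such window starts at 08:15.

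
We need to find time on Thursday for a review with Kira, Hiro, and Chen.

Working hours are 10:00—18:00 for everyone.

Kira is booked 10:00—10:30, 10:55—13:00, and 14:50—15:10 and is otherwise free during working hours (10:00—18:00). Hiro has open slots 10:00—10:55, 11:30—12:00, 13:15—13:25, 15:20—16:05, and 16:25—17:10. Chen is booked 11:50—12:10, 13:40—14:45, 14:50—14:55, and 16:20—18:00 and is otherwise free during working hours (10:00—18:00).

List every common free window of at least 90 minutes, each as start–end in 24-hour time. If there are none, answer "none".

Kira free within 10:00–18:00: 10:30–10:55, 13:00–14:50, 15:10–18:00.
Chen free within 10:00–18:00: 10:00–11:50, 12:10–13:40, 14:45–14:50, 14:55–16:20.
Kira ∩ Hiro: 10:30–10:55, 13:15–13:25, 15:20–16:05, 16:25–17:10.
Kira ∩ Hiro ∩ Chen: 10:30–10:55, 13:15–13:25, 15:20–16:05.
Windows ≥ 90 min: (none).

none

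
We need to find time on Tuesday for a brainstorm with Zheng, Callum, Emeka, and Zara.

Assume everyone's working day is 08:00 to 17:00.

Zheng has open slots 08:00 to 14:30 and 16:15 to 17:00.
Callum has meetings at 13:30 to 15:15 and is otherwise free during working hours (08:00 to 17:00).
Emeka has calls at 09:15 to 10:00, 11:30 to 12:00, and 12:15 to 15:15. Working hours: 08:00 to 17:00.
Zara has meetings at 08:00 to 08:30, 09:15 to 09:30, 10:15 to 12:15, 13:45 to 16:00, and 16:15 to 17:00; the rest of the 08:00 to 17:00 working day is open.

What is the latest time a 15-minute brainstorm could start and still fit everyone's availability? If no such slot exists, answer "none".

10:00

Callum free within 08:00–17:00: 08:00–13:30, 15:15–17:00.
Emeka free within 08:00–17:00: 08:00–09:15, 10:00–11:30, 12:00–12:15, 15:15–17:00.
Zara free within 08:00–17:00: 08:30–09:15, 09:30–10:15, 12:15–13:45, 16:00–16:15.
Zheng ∩ Callum: 08:00–13:30, 16:15–17:00.
Zheng ∩ Callum ∩ Emeka: 08:00–09:15, 10:00–11:30, 12:00–12:15, 16:15–17:00.
Zheng ∩ Callum ∩ Emeka ∩ Zara: 08:30–09:15, 10:00–10:15.
Windows ≥ 15 min: 08:30–09:15, 10:00–10:15.
Latest start in the last window 10:00–10:15 is 10:15 − 15 min = 10:00.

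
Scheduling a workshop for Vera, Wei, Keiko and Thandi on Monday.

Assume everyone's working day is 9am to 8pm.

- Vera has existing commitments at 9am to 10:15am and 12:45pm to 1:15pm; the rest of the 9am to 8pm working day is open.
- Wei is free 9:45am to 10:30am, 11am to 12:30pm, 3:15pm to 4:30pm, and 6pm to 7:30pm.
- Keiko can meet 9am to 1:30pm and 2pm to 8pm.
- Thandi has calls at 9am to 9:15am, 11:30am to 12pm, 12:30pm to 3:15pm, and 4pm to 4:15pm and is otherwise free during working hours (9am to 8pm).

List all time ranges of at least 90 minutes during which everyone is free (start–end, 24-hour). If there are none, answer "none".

Vera free within 09:00–20:00: 10:15–12:45, 13:15–20:00.
Thandi free within 09:00–20:00: 09:15–11:30, 12:00–12:30, 15:15–16:00, 16:15–20:00.
Vera ∩ Wei: 10:15–10:30, 11:00–12:30, 15:15–16:30, 18:00–19:30.
Vera ∩ Wei ∩ Keiko: 10:15–10:30, 11:00–12:30, 15:15–16:30, 18:00–19:30.
Vera ∩ Wei ∩ Keiko ∩ Thandi: 10:15–10:30, 11:00–11:30, 12:00–12:30, 15:15–16:00, 16:15–16:30, 18:00–19:30.
Windows ≥ 90 min: 18:00–19:30.

18:00–19:30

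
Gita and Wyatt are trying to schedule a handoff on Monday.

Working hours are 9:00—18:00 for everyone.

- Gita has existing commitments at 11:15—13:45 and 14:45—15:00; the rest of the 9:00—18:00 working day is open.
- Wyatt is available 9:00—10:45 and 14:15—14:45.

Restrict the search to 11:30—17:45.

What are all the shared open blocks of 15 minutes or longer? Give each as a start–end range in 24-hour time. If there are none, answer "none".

14:15–14:45

Gita free within 09:00–18:00: 09:00–11:15, 13:45–14:45, 15:00–18:00.
Gita ∩ Wyatt: 09:00–10:45, 14:15–14:45.
Restricted to 11:30–17:45: 14:15–14:45.
Windows ≥ 15 min: 14:15–14:45.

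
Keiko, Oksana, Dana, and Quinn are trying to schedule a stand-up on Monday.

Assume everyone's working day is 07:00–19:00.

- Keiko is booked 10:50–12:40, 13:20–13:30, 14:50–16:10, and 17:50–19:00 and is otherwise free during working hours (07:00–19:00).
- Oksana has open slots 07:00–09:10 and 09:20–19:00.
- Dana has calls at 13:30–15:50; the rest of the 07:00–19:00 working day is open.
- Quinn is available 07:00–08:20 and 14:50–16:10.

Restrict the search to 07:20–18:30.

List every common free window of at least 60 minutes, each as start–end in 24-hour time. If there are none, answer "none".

Keiko free within 07:00–19:00: 07:00–10:50, 12:40–13:20, 13:30–14:50, 16:10–17:50.
Dana free within 07:00–19:00: 07:00–13:30, 15:50–19:00.
Keiko ∩ Oksana: 07:00–09:10, 09:20–10:50, 12:40–13:20, 13:30–14:50, 16:10–17:50.
Keiko ∩ Oksana ∩ Dana: 07:00–09:10, 09:20–10:50, 12:40–13:20, 16:10–17:50.
Keiko ∩ Oksana ∩ Dana ∩ Quinn: 07:00–08:20.
Restricted to 07:20–18:30: 07:20–08:20.
Windows ≥ 60 min: 07:20–08:20.

07:20–08:20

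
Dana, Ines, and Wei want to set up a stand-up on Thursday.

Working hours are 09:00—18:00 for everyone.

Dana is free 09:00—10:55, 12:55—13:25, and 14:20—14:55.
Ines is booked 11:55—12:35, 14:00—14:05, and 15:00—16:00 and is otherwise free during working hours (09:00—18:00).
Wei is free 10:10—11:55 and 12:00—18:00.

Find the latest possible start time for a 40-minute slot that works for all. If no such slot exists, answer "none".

10:15

Ines free within 09:00–18:00: 09:00–11:55, 12:35–14:00, 14:05–15:00, 16:00–18:00.
Dana ∩ Ines: 09:00–10:55, 12:55–13:25, 14:20–14:55.
Dana ∩ Ines ∩ Wei: 10:10–10:55, 12:55–13:25, 14:20–14:55.
Windows ≥ 40 min: 10:10–10:55.
Latest start in the last window 10:10–10:55 is 10:55 − 40 min = 10:15.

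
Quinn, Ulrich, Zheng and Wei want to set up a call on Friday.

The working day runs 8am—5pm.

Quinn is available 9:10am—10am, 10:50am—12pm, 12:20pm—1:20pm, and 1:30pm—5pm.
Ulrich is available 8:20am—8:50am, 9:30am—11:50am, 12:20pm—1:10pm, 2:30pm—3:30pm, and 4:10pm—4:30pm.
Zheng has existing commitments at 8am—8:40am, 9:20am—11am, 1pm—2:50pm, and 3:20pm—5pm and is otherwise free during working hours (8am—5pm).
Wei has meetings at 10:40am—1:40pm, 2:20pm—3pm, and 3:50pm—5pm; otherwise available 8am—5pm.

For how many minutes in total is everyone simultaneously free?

20 minutes

Zheng free within 08:00–17:00: 08:40–09:20, 11:00–13:00, 14:50–15:20.
Wei free within 08:00–17:00: 08:00–10:40, 13:40–14:20, 15:00–15:50.
Quinn ∩ Ulrich: 09:30–10:00, 10:50–11:50, 12:20–13:10, 14:30–15:30, 16:10–16:30.
Quinn ∩ Ulrich ∩ Zheng: 11:00–11:50, 12:20–13:00, 14:50–15:20.
Quinn ∩ Ulrich ∩ Zheng ∩ Wei: 15:00–15:20.
Total common minutes: 20.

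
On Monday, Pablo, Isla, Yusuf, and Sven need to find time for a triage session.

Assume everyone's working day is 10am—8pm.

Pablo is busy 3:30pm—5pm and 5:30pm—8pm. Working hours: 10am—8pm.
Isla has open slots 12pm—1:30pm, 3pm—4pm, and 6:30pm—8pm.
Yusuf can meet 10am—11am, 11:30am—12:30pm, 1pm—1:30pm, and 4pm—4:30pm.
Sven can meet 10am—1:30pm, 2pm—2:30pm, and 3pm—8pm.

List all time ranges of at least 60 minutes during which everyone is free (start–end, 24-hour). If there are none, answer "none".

Pablo free within 10:00–20:00: 10:00–15:30, 17:00–17:30.
Pablo ∩ Isla: 12:00–13:30, 15:00–15:30.
Pablo ∩ Isla ∩ Yusuf: 12:00–12:30, 13:00–13:30.
Pablo ∩ Isla ∩ Yusuf ∩ Sven: 12:00–12:30, 13:00–13:30.
Windows ≥ 60 min: (none).

none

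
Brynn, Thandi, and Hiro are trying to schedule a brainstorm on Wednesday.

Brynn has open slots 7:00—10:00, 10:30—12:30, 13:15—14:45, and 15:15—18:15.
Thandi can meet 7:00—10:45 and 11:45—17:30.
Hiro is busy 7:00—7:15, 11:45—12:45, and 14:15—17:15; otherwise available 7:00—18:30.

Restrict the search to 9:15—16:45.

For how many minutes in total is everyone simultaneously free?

120 minutes

Hiro free within 07:00–18:30: 07:15–11:45, 12:45–14:15, 17:15–18:30.
Brynn ∩ Thandi: 07:00–10:00, 10:30–10:45, 11:45–12:30, 13:15–14:45, 15:15–17:30.
Brynn ∩ Thandi ∩ Hiro: 07:15–10:00, 10:30–10:45, 13:15–14:15, 17:15–17:30.
Restricted to 09:15–16:45: 09:15–10:00, 10:30–10:45, 13:15–14:15.
Total common minutes: 45 + 15 + 60 = 120.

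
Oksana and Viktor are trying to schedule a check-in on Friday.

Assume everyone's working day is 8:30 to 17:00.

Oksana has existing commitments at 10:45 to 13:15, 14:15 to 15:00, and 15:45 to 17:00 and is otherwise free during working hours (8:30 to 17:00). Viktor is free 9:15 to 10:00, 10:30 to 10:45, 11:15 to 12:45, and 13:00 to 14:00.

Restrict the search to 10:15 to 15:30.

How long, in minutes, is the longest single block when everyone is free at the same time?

Oksana free within 08:30–17:00: 08:30–10:45, 13:15–14:15, 15:00–15:45.
Oksana ∩ Viktor: 09:15–10:00, 10:30–10:45, 13:15–14:00.
Restricted to 10:15–15:30: 10:30–10:45, 13:15–14:00.
Common window lengths: 15, 45 min; longest is 45.

45 minutes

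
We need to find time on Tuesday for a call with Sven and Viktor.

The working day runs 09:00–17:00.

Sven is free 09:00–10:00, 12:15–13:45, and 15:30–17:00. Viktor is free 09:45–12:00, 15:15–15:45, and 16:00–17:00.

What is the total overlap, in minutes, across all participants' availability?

Sven ∩ Viktor: 09:45–10:00, 15:30–15:45, 16:00–17:00.
Total common minutes: 15 + 15 + 60 = 90.

90 minutes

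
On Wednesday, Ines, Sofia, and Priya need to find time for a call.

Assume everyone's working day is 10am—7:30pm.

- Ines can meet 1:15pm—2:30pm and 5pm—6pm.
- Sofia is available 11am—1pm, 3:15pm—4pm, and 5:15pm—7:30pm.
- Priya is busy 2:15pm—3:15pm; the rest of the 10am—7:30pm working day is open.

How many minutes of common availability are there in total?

Priya free within 10:00–19:30: 10:00–14:15, 15:15–19:30.
Ines ∩ Sofia: 17:15–18:00.
Ines ∩ Sofia ∩ Priya: 17:15–18:00.
Total common minutes: 45.

45 minutes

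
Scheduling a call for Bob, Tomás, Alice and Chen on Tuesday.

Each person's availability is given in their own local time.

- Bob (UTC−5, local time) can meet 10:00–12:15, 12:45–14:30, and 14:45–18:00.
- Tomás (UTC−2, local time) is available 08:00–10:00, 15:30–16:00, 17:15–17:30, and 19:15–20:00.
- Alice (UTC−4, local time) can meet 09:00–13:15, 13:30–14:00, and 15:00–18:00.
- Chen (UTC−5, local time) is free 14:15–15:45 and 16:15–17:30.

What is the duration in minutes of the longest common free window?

45 minutes

Bob → UTC: 15:00–17:15, 17:45–19:30, 19:45–23:00.
Tomás → UTC: 10:00–12:00, 17:30–18:00, 19:15–19:30, 21:15–22:00.
Alice → UTC: 13:00–17:15, 17:30–18:00, 19:00–22:00.
Chen → UTC: 19:15–20:45, 21:15–22:30.
Bob ∩ Tomás: 17:45–18:00, 19:15–19:30, 21:15–22:00.
Bob ∩ Tomás ∩ Alice: 17:45–18:00, 19:15–19:30, 21:15–22:00.
Bob ∩ Tomás ∩ Alice ∩ Chen: 19:15–19:30, 21:15–22:00.
Common window lengths: 15, 45 min; longest is 45.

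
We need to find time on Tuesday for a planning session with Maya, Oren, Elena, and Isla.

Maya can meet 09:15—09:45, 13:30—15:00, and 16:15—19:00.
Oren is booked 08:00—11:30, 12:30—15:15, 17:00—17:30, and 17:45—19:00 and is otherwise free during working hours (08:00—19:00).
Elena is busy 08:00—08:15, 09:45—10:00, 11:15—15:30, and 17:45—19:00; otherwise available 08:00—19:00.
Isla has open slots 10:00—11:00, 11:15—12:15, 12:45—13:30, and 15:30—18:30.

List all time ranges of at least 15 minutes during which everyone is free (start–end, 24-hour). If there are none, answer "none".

16:15–17:00, 17:30–17:45

Oren free within 08:00–19:00: 11:30–12:30, 15:15–17:00, 17:30–17:45.
Elena free within 08:00–19:00: 08:15–09:45, 10:00–11:15, 15:30–17:45.
Maya ∩ Oren: 16:15–17:00, 17:30–17:45.
Maya ∩ Oren ∩ Elena: 16:15–17:00, 17:30–17:45.
Maya ∩ Oren ∩ Elena ∩ Isla: 16:15–17:00, 17:30–17:45.
Windows ≥ 15 min: 16:15–17:00, 17:30–17:45.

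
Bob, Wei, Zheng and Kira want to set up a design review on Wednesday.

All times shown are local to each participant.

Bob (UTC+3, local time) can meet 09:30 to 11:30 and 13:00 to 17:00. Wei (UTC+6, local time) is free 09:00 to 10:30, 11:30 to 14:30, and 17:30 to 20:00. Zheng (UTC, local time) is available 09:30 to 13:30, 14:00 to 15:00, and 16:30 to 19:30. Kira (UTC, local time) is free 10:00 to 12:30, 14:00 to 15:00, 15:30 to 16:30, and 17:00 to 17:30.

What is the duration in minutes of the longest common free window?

Bob → UTC: 06:30–08:30, 10:00–14:00.
Wei → UTC: 03:00–04:30, 05:30–08:30, 11:30–14:00.
Zheng → UTC: 09:30–13:30, 14:00–15:00, 16:30–19:30.
Kira → UTC: 10:00–12:30, 14:00–15:00, 15:30–16:30, 17:00–17:30.
Bob ∩ Wei: 06:30–08:30, 11:30–14:00.
Bob ∩ Wei ∩ Zheng: 11:30–13:30.
Bob ∩ Wei ∩ Zheng ∩ Kira: 11:30–12:30.
Single common window of 60 minutes.

60 minutes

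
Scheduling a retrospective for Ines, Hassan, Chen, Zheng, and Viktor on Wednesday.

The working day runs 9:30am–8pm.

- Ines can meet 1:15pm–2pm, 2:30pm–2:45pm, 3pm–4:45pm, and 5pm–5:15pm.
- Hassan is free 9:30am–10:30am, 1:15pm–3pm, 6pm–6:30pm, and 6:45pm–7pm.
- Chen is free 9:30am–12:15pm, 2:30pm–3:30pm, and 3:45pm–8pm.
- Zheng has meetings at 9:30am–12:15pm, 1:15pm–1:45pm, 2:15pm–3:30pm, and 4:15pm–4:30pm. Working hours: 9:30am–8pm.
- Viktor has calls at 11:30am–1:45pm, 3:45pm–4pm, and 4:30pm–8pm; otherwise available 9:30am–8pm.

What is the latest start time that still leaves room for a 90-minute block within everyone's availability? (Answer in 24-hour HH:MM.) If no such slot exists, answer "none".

Zheng free within 09:30–20:00: 12:15–13:15, 13:45–14:15, 15:30–16:15, 16:30–20:00.
Viktor free within 09:30–20:00: 09:30–11:30, 13:45–15:45, 16:00–16:30.
Ines ∩ Hassan: 13:15–14:00, 14:30–14:45.
Ines ∩ Hassan ∩ Chen: 14:30–14:45.
Ines ∩ Hassan ∩ Chen ∩ Zheng: (none).
Ines ∩ Hassan ∩ Chen ∩ Zheng ∩ Viktor: (none).
Windows ≥ 90 min: (none).

none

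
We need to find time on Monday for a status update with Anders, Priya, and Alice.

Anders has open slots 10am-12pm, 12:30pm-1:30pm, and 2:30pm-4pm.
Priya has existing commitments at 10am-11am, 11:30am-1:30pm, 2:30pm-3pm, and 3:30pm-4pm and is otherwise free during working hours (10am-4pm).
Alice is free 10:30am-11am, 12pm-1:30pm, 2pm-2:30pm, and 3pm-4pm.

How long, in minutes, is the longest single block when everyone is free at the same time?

30 minutes

Priya free within 10:00–16:00: 11:00–11:30, 13:30–14:30, 15:00–15:30.
Anders ∩ Priya: 11:00–11:30, 15:00–15:30.
Anders ∩ Priya ∩ Alice: 15:00–15:30.
Single common window of 30 minutes.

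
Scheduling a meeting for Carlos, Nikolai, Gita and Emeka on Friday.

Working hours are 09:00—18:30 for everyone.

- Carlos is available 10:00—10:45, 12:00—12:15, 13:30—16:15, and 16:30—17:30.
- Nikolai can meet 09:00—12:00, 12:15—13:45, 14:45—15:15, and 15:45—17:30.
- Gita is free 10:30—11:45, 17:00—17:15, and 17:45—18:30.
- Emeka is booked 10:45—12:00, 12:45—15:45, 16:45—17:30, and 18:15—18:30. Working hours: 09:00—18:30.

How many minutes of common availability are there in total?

Emeka free within 09:00–18:30: 09:00–10:45, 12:00–12:45, 15:45–16:45, 17:30–18:15.
Carlos ∩ Nikolai: 10:00–10:45, 13:30–13:45, 14:45–15:15, 15:45–16:15, 16:30–17:30.
Carlos ∩ Nikolai ∩ Gita: 10:30–10:45, 17:00–17:15.
Carlos ∩ Nikolai ∩ Gita ∩ Emeka: 10:30–10:45.
Total common minutes: 15.

15 minutes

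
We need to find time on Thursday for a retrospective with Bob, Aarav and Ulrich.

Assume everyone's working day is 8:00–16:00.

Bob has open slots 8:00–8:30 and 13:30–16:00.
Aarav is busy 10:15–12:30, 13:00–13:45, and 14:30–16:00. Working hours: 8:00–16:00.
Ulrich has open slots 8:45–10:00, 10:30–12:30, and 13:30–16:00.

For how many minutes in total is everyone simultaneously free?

45 minutes

Aarav free within 08:00–16:00: 08:00–10:15, 12:30–13:00, 13:45–14:30.
Bob ∩ Aarav: 08:00–08:30, 13:45–14:30.
Bob ∩ Aarav ∩ Ulrich: 13:45–14:30.
Total common minutes: 45.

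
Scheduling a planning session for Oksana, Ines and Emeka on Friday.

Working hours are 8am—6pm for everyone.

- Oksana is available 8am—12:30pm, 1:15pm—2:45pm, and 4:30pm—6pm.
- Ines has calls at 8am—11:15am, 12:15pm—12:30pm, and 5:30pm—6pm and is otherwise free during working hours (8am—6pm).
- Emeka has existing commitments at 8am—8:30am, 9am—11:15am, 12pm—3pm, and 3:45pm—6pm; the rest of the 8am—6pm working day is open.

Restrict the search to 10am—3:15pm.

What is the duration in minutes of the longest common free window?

Ines free within 08:00–18:00: 11:15–12:15, 12:30–17:30.
Emeka free within 08:00–18:00: 08:30–09:00, 11:15–12:00, 15:00–15:45.
Oksana ∩ Ines: 11:15–12:15, 13:15–14:45, 16:30–17:30.
Oksana ∩ Ines ∩ Emeka: 11:15–12:00.
Restricted to 10:00–15:15: 11:15–12:00.
Single common window of 45 minutes.

45 minutes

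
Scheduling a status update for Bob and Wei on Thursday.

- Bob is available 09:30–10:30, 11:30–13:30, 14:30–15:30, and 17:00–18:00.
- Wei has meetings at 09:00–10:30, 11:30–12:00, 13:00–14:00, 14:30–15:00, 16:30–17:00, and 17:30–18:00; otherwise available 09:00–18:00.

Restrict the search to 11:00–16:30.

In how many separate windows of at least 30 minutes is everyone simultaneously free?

2

Wei free within 09:00–18:00: 10:30–11:30, 12:00–13:00, 14:00–14:30, 15:00–16:30, 17:00–17:30.
Bob ∩ Wei: 12:00–13:00, 15:00–15:30, 17:00–17:30.
Restricted to 11:00–16:30: 12:00–13:00, 15:00–15:30.
Windows ≥ 30 min: 12:00–13:00, 15:00–15:30.
That's 2 windows.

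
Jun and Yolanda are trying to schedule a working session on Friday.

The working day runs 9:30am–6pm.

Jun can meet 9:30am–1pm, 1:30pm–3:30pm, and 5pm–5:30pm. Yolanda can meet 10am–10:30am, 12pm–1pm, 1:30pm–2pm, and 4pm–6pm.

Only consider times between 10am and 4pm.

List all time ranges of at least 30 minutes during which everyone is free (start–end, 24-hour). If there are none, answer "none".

10:00–10:30, 12:00–13:00, 13:30–14:00

Jun ∩ Yolanda: 10:00–10:30, 12:00–13:00, 13:30–14:00, 17:00–17:30.
Restricted to 10:00–16:00: 10:00–10:30, 12:00–13:00, 13:30–14:00.
Windows ≥ 30 min: 10:00–10:30, 12:00–13:00, 13:30–14:00.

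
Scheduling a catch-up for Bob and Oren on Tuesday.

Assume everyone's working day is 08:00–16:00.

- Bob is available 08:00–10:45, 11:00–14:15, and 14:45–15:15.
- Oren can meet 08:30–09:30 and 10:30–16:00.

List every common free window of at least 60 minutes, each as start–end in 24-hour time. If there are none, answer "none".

Bob ∩ Oren: 08:30–09:30, 10:30–10:45, 11:00–14:15, 14:45–15:15.
Windows ≥ 60 min: 08:30–09:30, 11:00–14:15.

08:30–09:30, 11:00–14:15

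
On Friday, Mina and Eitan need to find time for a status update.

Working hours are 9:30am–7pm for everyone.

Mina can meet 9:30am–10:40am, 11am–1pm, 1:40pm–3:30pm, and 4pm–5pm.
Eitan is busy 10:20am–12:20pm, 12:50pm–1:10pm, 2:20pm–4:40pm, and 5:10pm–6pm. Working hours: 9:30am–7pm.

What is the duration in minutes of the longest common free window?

50 minutes

Eitan free within 09:30–19:00: 09:30–10:20, 12:20–12:50, 13:10–14:20, 16:40–17:10, 18:00–19:00.
Mina ∩ Eitan: 09:30–10:20, 12:20–12:50, 13:40–14:20, 16:40–17:00.
Common window lengths: 50, 30, 40, 20 min; longest is 50.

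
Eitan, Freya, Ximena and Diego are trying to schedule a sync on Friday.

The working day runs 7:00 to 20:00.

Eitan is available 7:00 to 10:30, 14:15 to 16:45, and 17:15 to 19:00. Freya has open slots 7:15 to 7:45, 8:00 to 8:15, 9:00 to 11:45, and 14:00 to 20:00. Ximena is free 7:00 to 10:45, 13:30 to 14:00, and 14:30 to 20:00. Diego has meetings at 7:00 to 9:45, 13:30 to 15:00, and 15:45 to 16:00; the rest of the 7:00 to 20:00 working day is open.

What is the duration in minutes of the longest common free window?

105 minutes

Diego free within 07:00–20:00: 09:45–13:30, 15:00–15:45, 16:00–20:00.
Eitan ∩ Freya: 07:15–07:45, 08:00–08:15, 09:00–10:30, 14:15–16:45, 17:15–19:00.
Eitan ∩ Freya ∩ Ximena: 07:15–07:45, 08:00–08:15, 09:00–10:30, 14:30–16:45, 17:15–19:00.
Eitan ∩ Freya ∩ Ximena ∩ Diego: 09:45–10:30, 15:00–15:45, 16:00–16:45, 17:15–19:00.
Common window lengths: 45, 45, 45, 105 min; longest is 105.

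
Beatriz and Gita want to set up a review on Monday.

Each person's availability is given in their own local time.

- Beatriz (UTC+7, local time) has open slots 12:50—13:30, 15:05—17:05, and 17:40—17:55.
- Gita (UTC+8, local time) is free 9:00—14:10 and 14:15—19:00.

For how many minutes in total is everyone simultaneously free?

Beatriz → UTC: 05:50–06:30, 08:05–10:05, 10:40–10:55.
Gita → UTC: 01:00–06:10, 06:15–11:00.
Beatriz ∩ Gita: 05:50–06:10, 06:15–06:30, 08:05–10:05, 10:40–10:55.
Total common minutes: 20 + 15 + 120 + 15 = 170.

170 minutes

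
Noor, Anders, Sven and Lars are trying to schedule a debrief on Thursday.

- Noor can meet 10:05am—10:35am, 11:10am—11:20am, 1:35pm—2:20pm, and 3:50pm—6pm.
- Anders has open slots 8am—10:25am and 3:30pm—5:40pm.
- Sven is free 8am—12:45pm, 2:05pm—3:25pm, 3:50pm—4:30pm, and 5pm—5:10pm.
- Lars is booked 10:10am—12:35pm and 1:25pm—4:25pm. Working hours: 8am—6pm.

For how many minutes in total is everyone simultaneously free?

20 minutes

Lars free within 08:00–18:00: 08:00–10:10, 12:35–13:25, 16:25–18:00.
Noor ∩ Anders: 10:05–10:25, 15:50–17:40.
Noor ∩ Anders ∩ Sven: 10:05–10:25, 15:50–16:30, 17:00–17:10.
Noor ∩ Anders ∩ Sven ∩ Lars: 10:05–10:10, 16:25–16:30, 17:00–17:10.
Total common minutes: 5 + 5 + 10 = 20.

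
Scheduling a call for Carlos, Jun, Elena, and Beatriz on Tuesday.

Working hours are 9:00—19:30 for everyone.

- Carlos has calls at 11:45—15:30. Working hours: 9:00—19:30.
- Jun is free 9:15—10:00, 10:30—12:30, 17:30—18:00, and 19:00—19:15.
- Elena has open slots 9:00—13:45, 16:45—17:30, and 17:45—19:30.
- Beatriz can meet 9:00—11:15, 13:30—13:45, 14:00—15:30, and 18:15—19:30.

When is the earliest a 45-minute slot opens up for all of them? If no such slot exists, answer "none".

Carlos free within 09:00–19:30: 09:00–11:45, 15:30–19:30.
Carlos ∩ Jun: 09:15–10:00, 10:30–11:45, 17:30–18:00, 19:00–19:15.
Carlos ∩ Jun ∩ Elena: 09:15–10:00, 10:30–11:45, 17:45–18:00, 19:00–19:15.
Carlos ∩ Jun ∩ Elena ∩ Beatriz: 09:15–10:00, 10:30–11:15, 19:00–19:15.
Windows ≥ 45 min: 09:15–10:00, 10:30–11:15.
Earliest such window starts at 09:15.

09:15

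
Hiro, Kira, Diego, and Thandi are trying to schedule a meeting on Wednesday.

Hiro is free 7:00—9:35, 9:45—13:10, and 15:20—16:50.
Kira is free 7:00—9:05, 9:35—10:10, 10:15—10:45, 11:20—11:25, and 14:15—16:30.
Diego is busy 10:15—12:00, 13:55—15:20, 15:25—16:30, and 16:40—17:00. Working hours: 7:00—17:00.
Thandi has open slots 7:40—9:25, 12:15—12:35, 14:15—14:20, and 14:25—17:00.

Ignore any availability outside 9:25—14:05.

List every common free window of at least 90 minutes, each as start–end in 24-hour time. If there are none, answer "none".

Diego free within 07:00–17:00: 07:00–10:15, 12:00–13:55, 15:20–15:25, 16:30–16:40.
Hiro ∩ Kira: 07:00–09:05, 09:45–10:10, 10:15–10:45, 11:20–11:25, 15:20–16:30.
Hiro ∩ Kira ∩ Diego: 07:00–09:05, 09:45–10:10, 15:20–15:25.
Hiro ∩ Kira ∩ Diego ∩ Thandi: 07:40–09:05, 15:20–15:25.
Restricted to 09:25–14:05: (none).
Windows ≥ 90 min: (none).

none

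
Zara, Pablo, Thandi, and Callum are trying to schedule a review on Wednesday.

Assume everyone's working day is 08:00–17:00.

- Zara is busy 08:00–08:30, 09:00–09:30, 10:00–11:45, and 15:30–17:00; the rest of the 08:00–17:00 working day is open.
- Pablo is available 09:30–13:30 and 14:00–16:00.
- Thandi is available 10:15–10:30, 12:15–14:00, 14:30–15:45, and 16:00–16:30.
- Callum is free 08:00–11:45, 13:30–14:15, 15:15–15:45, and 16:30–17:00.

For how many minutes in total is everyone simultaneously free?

15 minutes

Zara free within 08:00–17:00: 08:30–09:00, 09:30–10:00, 11:45–15:30.
Zara ∩ Pablo: 09:30–10:00, 11:45–13:30, 14:00–15:30.
Zara ∩ Pablo ∩ Thandi: 12:15–13:30, 14:30–15:30.
Zara ∩ Pablo ∩ Thandi ∩ Callum: 15:15–15:30.
Total common minutes: 15.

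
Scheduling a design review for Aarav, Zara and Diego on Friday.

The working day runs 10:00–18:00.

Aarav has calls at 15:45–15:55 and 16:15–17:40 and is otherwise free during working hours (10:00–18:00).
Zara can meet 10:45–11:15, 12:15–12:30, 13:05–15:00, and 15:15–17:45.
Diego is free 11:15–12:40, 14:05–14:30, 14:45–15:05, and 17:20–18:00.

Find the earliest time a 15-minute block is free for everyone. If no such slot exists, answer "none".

Aarav free within 10:00–18:00: 10:00–15:45, 15:55–16:15, 17:40–18:00.
Aarav ∩ Zara: 10:45–11:15, 12:15–12:30, 13:05–15:00, 15:15–15:45, 15:55–16:15, 17:40–17:45.
Aarav ∩ Zara ∩ Diego: 12:15–12:30, 14:05–14:30, 14:45–15:00, 17:40–17:45.
Windows ≥ 15 min: 12:15–12:30, 14:05–14:30, 14:45–15:00.
Earliest such window starts at 12:15.

12:15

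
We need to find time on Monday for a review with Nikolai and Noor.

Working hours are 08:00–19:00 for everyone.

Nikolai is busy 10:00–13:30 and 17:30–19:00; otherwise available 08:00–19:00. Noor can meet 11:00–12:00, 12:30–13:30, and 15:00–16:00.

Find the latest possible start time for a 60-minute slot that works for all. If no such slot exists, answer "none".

Nikolai free within 08:00–19:00: 08:00–10:00, 13:30–17:30.
Nikolai ∩ Noor: 15:00–16:00.
Windows ≥ 60 min: 15:00–16:00.
Latest start in the last window 15:00–16:00 is 16:00 − 60 min = 15:00.

15:00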